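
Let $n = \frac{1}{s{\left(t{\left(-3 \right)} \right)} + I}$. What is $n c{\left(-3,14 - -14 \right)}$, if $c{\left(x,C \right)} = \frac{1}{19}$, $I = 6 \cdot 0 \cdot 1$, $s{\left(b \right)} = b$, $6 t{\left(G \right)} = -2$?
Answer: $- \frac{3}{19} \approx -0.15789$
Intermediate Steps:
$t{\left(G \right)} = - \frac{1}{3}$ ($t{\left(G \right)} = \frac{1}{6} \left(-2\right) = - \frac{1}{3}$)
$I = 0$ ($I = 0 \cdot 1 = 0$)
$c{\left(x,C \right)} = \frac{1}{19}$
$n = -3$ ($n = \frac{1}{- \frac{1}{3} + 0} = \frac{1}{- \frac{1}{3}} = -3$)
$n c{\left(-3,14 - -14 \right)} = \left(-3\right) \frac{1}{19} = - \frac{3}{19}$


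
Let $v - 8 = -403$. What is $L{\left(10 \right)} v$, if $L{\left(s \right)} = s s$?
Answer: $-39500$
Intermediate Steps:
$L{\left(s \right)} = s^{2}$
$v = -395$ ($v = 8 - 403 = -395$)
$L{\left(10 \right)} v = 10^{2} \left(-395\right) = 100 \left(-395\right) = -39500$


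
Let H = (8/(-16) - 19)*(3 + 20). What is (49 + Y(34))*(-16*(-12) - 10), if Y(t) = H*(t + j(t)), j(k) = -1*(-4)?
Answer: -3092908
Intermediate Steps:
j(k) = 4
H = -897/2 (H = (8*(-1/16) - 19)*23 = (-½ - 19)*23 = -39/2*23 = -897/2 ≈ -448.50)
Y(t) = -1794 - 897*t/2 (Y(t) = -897*(t + 4)/2 = -897*(4 + t)/2 = -1794 - 897*t/2)
(49 + Y(34))*(-16*(-12) - 10) = (49 + (-1794 - 897/2*34))*(-16*(-12) - 10) = (49 + (-1794 - 15249))*(192 - 10) = (49 - 17043)*182 = -16994*182 = -3092908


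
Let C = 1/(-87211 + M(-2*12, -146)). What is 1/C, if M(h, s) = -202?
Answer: -87413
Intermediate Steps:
C = -1/87413 (C = 1/(-87211 - 202) = 1/(-87413) = -1/87413 ≈ -1.1440e-5)
1/C = 1/(-1/87413) = -87413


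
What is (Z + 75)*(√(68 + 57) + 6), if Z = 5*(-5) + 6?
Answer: 336 + 280*√5 ≈ 962.10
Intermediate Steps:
Z = -19 (Z = -25 + 6 = -19)
(Z + 75)*(√(68 + 57) + 6) = (-19 + 75)*(√(68 + 57) + 6) = 56*(√125 + 6) = 56*(5*√5 + 6) = 56*(6 + 5*√5) = 336 + 280*√5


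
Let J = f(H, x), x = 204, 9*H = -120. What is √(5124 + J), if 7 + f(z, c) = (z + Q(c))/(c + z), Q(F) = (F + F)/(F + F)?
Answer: √418544841/286 ≈ 71.533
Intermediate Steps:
H = -40/3 (H = (⅑)*(-120) = -40/3 ≈ -13.333)
Q(F) = 1 (Q(F) = (2*F)/((2*F)) = (2*F)*(1/(2*F)) = 1)
f(z, c) = -7 + (1 + z)/(c + z) (f(z, c) = -7 + (z + 1)/(c + z) = -7 + (1 + z)/(c + z))
J = -4041/572 (J = (1 - 7*204 - 6*(-40/3))/(204 - 40/3) = (1 - 1428 + 80)/(572/3) = (3/572)*(-1347) = -4041/572 ≈ -7.0647)
√(5124 + J) = √(5124 - 4041/572) = √(2926887/572) = √418544841/286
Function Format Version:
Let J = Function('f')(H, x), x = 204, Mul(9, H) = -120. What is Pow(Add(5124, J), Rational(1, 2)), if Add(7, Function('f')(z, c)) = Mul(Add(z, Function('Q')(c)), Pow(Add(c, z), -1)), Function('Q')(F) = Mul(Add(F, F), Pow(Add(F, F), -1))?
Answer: Mul(Rational(1, 286), Pow(418544841, Rational(1, 2))) ≈ 71.533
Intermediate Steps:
H = Rational(-40, 3) (H = Mul(Rational(1, 9), -120) = Rational(-40, 3) ≈ -13.333)
Function('Q')(F) = 1 (Function('Q')(F) = Mul(Mul(2, F), Pow(Mul(2, F), -1)) = Mul(Mul(2, F), Mul(Rational(1, 2), Pow(F, -1))) = 1)
Function('f')(z, c) = Add(-7, Mul(Pow(Add(c, z), -1), Add(1, z))) (Function('f')(z, c) = Add(-7, Mul(Add(z, 1), Pow(Add(c, z), -1))) = Add(-7, Mul(Add(1, z), Pow(Add(c, z), -1))) = Add(-7, Mul(Pow(Add(c, z), -1), Add(1, z))))
J = Rational(-4041, 572) (J = Mul(Pow(Add(204, Rational(-40, 3)), -1), Add(1, Mul(-7, 204), Mul(-6, Rational(-40, 3)))) = Mul(Pow(Rational(572, 3), -1), Add(1, -1428, 80)) = Mul(Rational(3, 572), -1347) = Rational(-4041, 572) ≈ -7.0647)
Pow(Add(5124, J), Rational(1, 2)) = Pow(Add(5124, Rational(-4041, 572)), Rational(1, 2)) = Pow(Rational(2926887, 572), Rational(1, 2)) = Mul(Rational(1, 286), Pow(418544841, Rational(1, 2)))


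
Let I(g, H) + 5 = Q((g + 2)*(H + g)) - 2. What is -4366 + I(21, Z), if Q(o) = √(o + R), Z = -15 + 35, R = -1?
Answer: -4373 + √942 ≈ -4342.3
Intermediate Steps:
Z = 20
Q(o) = √(-1 + o) (Q(o) = √(o - 1) = √(-1 + o))
I(g, H) = -7 + √(-1 + (2 + g)*(H + g)) (I(g, H) = -5 + (√(-1 + (g + 2)*(H + g)) - 2) = -5 + (√(-1 + (2 + g)*(H + g)) - 2) = -5 + (-2 + √(-1 + (2 + g)*(H + g))) = -7 + √(-1 + (2 + g)*(H + g)))
-4366 + I(21, Z) = -4366 + (-7 + √(-1 + 21² + 2*20 + 2*21 + 20*21)) = -4366 + (-7 + √(-1 + 441 + 40 + 42 + 420)) = -4366 + (-7 + √942) = -4373 + √942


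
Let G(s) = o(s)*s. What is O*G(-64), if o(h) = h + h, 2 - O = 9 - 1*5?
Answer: -16384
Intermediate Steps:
O = -2 (O = 2 - (9 - 1*5) = 2 - (9 - 5) = 2 - 1*4 = 2 - 4 = -2)
o(h) = 2*h
G(s) = 2*s² (G(s) = (2*s)*s = 2*s²)
O*G(-64) = -4*(-64)² = -4*4096 = -2*8192 = -16384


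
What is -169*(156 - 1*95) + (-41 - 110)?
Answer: -10460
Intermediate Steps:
-169*(156 - 1*95) + (-41 - 110) = -169*(156 - 95) - 151 = -169*61 - 151 = -10309 - 151 = -10460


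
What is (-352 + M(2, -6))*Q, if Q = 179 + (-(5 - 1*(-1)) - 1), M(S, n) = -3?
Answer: -61060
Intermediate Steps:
Q = 172 (Q = 179 + (-(5 + 1) - 1) = 179 + (-1*6 - 1) = 179 + (-6 - 1) = 179 - 7 = 172)
(-352 + M(2, -6))*Q = (-352 - 3)*172 = -355*172 = -61060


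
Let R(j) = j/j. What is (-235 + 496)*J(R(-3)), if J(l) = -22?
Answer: -5742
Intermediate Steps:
R(j) = 1
(-235 + 496)*J(R(-3)) = (-235 + 496)*(-22) = 261*(-22) = -5742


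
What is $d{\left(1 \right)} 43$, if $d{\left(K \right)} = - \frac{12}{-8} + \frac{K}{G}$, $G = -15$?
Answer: $\frac{1849}{30} \approx 61.633$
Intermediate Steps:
$d{\left(K \right)} = \frac{3}{2} - \frac{K}{15}$ ($d{\left(K \right)} = - \frac{12}{-8} + \frac{K}{-15} = \left(-12\right) \left(- \frac{1}{8}\right) + K \left(- \frac{1}{15}\right) = \frac{3}{2} - \frac{K}{15}$)
$d{\left(1 \right)} 43 = \left(\frac{3}{2} - \frac{1}{15}\right) 43 = \frac{43}{30} \cdot 43 = \frac{1849}{30}$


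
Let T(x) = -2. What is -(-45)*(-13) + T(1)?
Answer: -587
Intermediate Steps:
-(-45)*(-13) + T(1) = -(-45)*(-13) - 2 = -45*13 - 2 = -585 - 2 = -587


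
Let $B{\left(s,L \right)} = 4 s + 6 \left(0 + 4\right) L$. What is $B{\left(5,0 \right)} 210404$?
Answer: $4208080$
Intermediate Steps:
$B{\left(s,L \right)} = 4 s + 24 L$ ($B{\left(s,L \right)} = 4 s + 6 \cdot 4 L = 4 s + 24 L$)
$B{\left(5,0 \right)} 210404 = \left(4 \cdot 5 + 24 \cdot 0\right) 210404 = \left(20 + 0\right) 210404 = 20 \cdot 210404 = 4208080$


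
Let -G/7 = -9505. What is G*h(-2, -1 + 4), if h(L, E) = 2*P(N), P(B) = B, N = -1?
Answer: -133070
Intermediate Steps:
h(L, E) = -2 (h(L, E) = 2*(-1) = -2)
G = 66535 (G = -7*(-9505) = 66535)
G*h(-2, -1 + 4) = 66535*(-2) = -133070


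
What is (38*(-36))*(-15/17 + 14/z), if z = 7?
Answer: -25992/17 ≈ -1528.9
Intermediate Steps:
(38*(-36))*(-15/17 + 14/z) = (38*(-36))*(-15/17 + 14/7) = -1368*(-15*1/17 + 14*(1/7)) = -1368*(-15/17 + 2) = -1368*19/17 = -25992/17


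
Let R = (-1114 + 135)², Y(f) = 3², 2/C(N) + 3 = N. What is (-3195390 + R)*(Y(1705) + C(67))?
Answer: -646478261/32 ≈ -2.0202e+7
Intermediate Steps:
C(N) = 2/(-3 + N)
Y(f) = 9
R = 958441 (R = (-979)² = 958441)
(-3195390 + R)*(Y(1705) + C(67)) = (-3195390 + 958441)*(9 + 2/(-3 + 67)) = -2236949*(9 + 2/64) = -2236949*(9 + 2*(1/64)) = -2236949*(9 + 1/32) = -2236949*289/32 = -646478261/32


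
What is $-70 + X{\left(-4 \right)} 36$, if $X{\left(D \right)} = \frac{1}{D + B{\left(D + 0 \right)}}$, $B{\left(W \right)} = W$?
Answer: $- \frac{149}{2} \approx -74.5$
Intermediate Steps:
$X{\left(D \right)} = \frac{1}{2 D}$ ($X{\left(D \right)} = \frac{1}{D + \left(D + 0\right)} = \frac{1}{D + D} = \frac{1}{2 D}$)
$-70 + X{\left(-4 \right)} 36 = -70 + \frac{1}{2 \left(-4\right)} 36 = -70 + \frac{1}{2} \left(- \frac{1}{4}\right) 36 = -70 - \frac{9}{2} = - \frac{149}{2}$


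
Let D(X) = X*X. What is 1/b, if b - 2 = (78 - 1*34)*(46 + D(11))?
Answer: 1/7350 ≈ 0.00013605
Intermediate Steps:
D(X) = X²
b = 7350 (b = 2 + (78 - 1*34)*(46 + 11²) = 2 + (78 - 34)*(46 + 121) = 2 + 44*167 = 2 + 7348 = 7350)
1/b = 1/7350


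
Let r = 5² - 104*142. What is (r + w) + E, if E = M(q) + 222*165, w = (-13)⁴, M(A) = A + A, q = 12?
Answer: 50472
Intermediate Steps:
M(A) = 2*A
r = -14743 (r = 25 - 14768 = -14743)
w = 28561
E = 36654 (E = 2*12 + 222*165 = 24 + 36630 = 36654)
(r + w) + E = (-14743 + 28561) + 36654 = 13818 + 36654 = 50472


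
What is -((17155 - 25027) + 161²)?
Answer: -18049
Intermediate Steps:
-((17155 - 25027) + 161²) = -(-7872 + 25921) = -1*18049 = -18049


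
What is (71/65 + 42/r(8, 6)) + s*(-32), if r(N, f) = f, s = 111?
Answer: -230354/65 ≈ -3543.9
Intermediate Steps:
(71/65 + 42/r(8, 6)) + s*(-32) = (71/65 + 42/6) + 111*(-32) = (71*(1/65) + 42*(⅙)) - 3552 = (71/65 + 7) - 3552 = 526/65 - 3552 = -230354/65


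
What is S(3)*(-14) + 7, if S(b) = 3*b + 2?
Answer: -147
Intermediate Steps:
S(b) = 2 + 3*b
S(3)*(-14) + 7 = (2 + 3*3)*(-14) + 7 = (2 + 9)*(-14) + 7 = 11*(-14) + 7 = -154 + 7 = -147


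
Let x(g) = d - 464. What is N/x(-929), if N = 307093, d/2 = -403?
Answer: -307093/1270 ≈ -241.81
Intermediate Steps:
d = -806 (d = 2*(-403) = -806)
x(g) = -1270 (x(g) = -806 - 464 = -1270)
N/x(-929) = 307093/(-1270) = 307093*(-1/1270) = -307093/1270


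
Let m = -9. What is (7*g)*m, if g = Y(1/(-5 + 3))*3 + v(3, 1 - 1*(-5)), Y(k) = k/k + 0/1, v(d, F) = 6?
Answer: -567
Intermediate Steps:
Y(k) = 1 (Y(k) = 1 + 0*1 = 1 + 0 = 1)
g = 9 (g = 1*3 + 6 = 3 + 6 = 9)
(7*g)*m = (7*9)*(-9) = 63*(-9) = -567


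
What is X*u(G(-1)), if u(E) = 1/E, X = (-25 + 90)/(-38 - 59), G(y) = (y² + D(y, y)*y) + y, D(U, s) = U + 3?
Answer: 65/194 ≈ 0.33505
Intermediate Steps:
D(U, s) = 3 + U
G(y) = y + y² + y*(3 + y) (G(y) = (y² + (3 + y)*y) + y = (y² + y*(3 + y)) + y = y + y² + y*(3 + y))
X = -65/97 (X = 65/(-97) = 65*(-1/97) = -65/97 ≈ -0.67010)
X*u(G(-1)) = -65*(-1/(2*(2 - 1)))/97 = -65/(97*(2*(-1)*1)) = -65/97/(-2) = -65/97*(-½) = 65/194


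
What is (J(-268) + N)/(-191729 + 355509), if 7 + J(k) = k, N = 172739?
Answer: 43116/40945 ≈ 1.0530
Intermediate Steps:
J(k) = -7 + k
(J(-268) + N)/(-191729 + 355509) = ((-7 - 268) + 172739)/(-191729 + 355509) = (-275 + 172739)/163780 = 172464*(1/163780) = 43116/40945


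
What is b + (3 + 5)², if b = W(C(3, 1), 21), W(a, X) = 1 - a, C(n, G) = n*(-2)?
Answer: 71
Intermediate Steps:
C(n, G) = -2*n
b = 7 (b = 1 - (-2)*3 = 1 - 1*(-6) = 1 + 6 = 7)
b + (3 + 5)² = 7 + (3 + 5)² = 7 + 8² = 7 + 64 = 71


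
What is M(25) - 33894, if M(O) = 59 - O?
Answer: -33860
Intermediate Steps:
M(25) - 33894 = (59 - 1*25) - 33894 = (59 - 25) - 33894 = 34 - 33894 = -33860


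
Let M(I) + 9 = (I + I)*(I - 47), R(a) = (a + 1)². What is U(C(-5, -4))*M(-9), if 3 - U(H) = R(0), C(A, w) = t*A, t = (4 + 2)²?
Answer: 1998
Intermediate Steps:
R(a) = (1 + a)²
t = 36 (t = 6² = 36)
M(I) = -9 + 2*I*(-47 + I) (M(I) = -9 + (I + I)*(I - 47) = -9 + (2*I)*(-47 + I) = -9 + 2*I*(-47 + I))
C(A, w) = 36*A
U(H) = 2 (U(H) = 3 - (1 + 0)² = 3 - 1*1² = 3 - 1*1 = 3 - 1 = 2)
U(C(-5, -4))*M(-9) = 2*(-9 - 94*(-9) + 2*(-9)²) = 2*(-9 + 846 + 2*81) = 2*(-9 + 846 + 162) = 2*999 = 1998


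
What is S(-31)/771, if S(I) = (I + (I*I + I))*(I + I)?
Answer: -55738/771 ≈ -72.293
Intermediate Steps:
S(I) = 2*I*(I**2 + 2*I) (S(I) = (I + (I**2 + I))*(2*I) = (I + (I + I**2))*(2*I) = (I**2 + 2*I)*(2*I) = 2*I*(I**2 + 2*I))
S(-31)/771 = (2*(-31)**2*(2 - 31))/771 = (2*961*(-29))*(1/771) = -55738*1/771 = -55738/771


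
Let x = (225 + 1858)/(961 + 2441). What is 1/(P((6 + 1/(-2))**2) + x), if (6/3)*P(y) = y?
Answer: 13608/214153 ≈ 0.063543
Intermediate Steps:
P(y) = y/2
x = 2083/3402 ≈ 0.61229
1/(P((6 + 1/(-2))**2) + x) = 1/((6 + 1/(-2))**2/2 + 2083/3402) = 1/((6 - 1/2)**2/2 + 2083/3402) = 1/((11/2)**2/2 + 2083/3402) = 1/((1/2)*(121/4) + 2083/3402) = 1/(121/8 + 2083/3402) = 1/(214153/13608) = 13608/214153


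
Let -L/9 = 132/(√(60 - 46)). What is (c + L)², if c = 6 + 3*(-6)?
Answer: 706680/7 + 14256*√14/7 ≈ 1.0857e+5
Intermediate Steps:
L = -594*√14/7 (L = -1188/(√(60 - 46)) = -1188/(√14) = -1188*√14/14 = -594*√14/7 ≈ -317.51)
c = -12 (c = 6 - 18 = -12)
(c + L)² = (-12 - 594*√14/7)²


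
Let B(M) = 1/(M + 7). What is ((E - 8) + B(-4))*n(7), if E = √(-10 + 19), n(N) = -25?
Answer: 350/3 ≈ 116.67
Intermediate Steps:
B(M) = 1/(7 + M)
E = 3 (E = √9 = 3)
((E - 8) + B(-4))*n(7) = ((3 - 8) + 1/(7 - 4))*(-25) = (-5 + 1/3)*(-25) = (-5 + ⅓)*(-25) = -14/3*(-25) = 350/3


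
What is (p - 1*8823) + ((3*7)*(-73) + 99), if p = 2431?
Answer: -7826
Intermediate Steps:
(p - 1*8823) + ((3*7)*(-73) + 99) = (2431 - 1*8823) + ((3*7)*(-73) + 99) = (2431 - 8823) + (21*(-73) + 99) = -6392 + (-1533 + 99) = -6392 - 1434 = -7826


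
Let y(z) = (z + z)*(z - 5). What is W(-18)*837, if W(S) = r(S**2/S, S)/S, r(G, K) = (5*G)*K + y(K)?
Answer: -113832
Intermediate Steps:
y(z) = 2*z*(-5 + z) (y(z) = (2*z)*(-5 + z) = 2*z*(-5 + z))
r(G, K) = 2*K*(-5 + K) + 5*G*K (r(G, K) = (5*G)*K + 2*K*(-5 + K) = 5*G*K + 2*K*(-5 + K) = 2*K*(-5 + K) + 5*G*K)
W(S) = -10 + 7*S (W(S) = (S*(-10 + 2*S + 5*(S**2/S)))/S = (S*(-10 + 2*S + 5*S))/S = (S*(-10 + 7*S))/S = -10 + 7*S)
W(-18)*837 = (-10 + 7*(-18))*837 = (-10 - 126)*837 = -136*837 = -113832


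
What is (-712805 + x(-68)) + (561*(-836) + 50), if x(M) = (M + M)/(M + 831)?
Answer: -901676149/763 ≈ -1.1818e+6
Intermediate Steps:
x(M) = 2*M/(831 + M) (x(M) = (2*M)/(831 + M) = 2*M/(831 + M))
(-712805 + x(-68)) + (561*(-836) + 50) = (-712805 + 2*(-68)/(831 - 68)) + (561*(-836) + 50) = (-712805 + 2*(-68)/763) + (-468996 + 50) = (-712805 + 2*(-68)*(1/763)) - 468946 = (-712805 - 136/763) - 468946 = -543870351/763 - 468946 = -901676149/763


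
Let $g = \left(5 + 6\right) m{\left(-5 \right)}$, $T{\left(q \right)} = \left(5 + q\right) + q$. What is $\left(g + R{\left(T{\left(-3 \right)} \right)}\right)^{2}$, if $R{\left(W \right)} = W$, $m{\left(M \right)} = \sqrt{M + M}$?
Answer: $\left(1 - 11 i \sqrt{10}\right)^{2} \approx -1209.0 - 69.57 i$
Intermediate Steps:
$m{\left(M \right)} = \sqrt{2} \sqrt{M}$ ($m{\left(M \right)} = \sqrt{2 M} = \sqrt{2} \sqrt{M}$)
$T{\left(q \right)} = 5 + 2 q$
$g = 11 i \sqrt{10}$ ($g = \left(5 + 6\right) \sqrt{2} \sqrt{-5} = 11 \sqrt{2} i \sqrt{5} = 11 i \sqrt{10} \approx 34.785 i$)
$\left(g + R{\left(T{\left(-3 \right)} \right)}\right)^{2} = \left(11 i \sqrt{10} + \left(5 + 2 \left(-3\right)\right)\right)^{2} = \left(11 i \sqrt{10} + \left(5 - 6\right)\right)^{2} = \left(11 i \sqrt{10} - 1\right)^{2} = \left(-1 + 11 i \sqrt{10}\right)^{2}$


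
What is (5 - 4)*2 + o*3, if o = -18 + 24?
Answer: 20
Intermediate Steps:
o = 6
(5 - 4)*2 + o*3 = (5 - 4)*2 + 6*3 = 1*2 + 18 = 2 + 18 = 20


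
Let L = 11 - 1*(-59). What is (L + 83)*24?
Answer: 3672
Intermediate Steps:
L = 70 (L = 11 + 59 = 70)
(L + 83)*24 = (70 + 83)*24 = 153*24 = 3672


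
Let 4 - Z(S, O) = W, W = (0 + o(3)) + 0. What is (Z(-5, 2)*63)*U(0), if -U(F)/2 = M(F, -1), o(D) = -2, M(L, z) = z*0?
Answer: 0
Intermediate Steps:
M(L, z) = 0
U(F) = 0 (U(F) = -2*0 = 0)
W = -2 (W = (0 - 2) + 0 = -2 + 0 = -2)
Z(S, O) = 6 (Z(S, O) = 4 - 1*(-2) = 4 + 2 = 6)
(Z(-5, 2)*63)*U(0) = (6*63)*0 = 378*0 = 0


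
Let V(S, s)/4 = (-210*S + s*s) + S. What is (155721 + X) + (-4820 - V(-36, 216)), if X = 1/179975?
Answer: -11845774524/179975 ≈ -65819.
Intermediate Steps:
V(S, s) = -836*S + 4*s**2 (V(S, s) = 4*((-210*S + s*s) + S) = 4*((-210*S + s**2) + S) = 4*((s**2 - 210*S) + S) = 4*(s**2 - 209*S) = -836*S + 4*s**2)
X = 1/179975 ≈ 5.5563e-6
(155721 + X) + (-4820 - V(-36, 216)) = (155721 + 1/179975) + (-4820 - (-836*(-36) + 4*216**2)) = 28025886976/179975 + (-4820 - (30096 + 4*46656)) = 28025886976/179975 + (-4820 - (30096 + 186624)) = 28025886976/179975 + (-4820 - 1*216720) = 28025886976/179975 + (-4820 - 216720) = 28025886976/179975 - 221540 = -11845774524/179975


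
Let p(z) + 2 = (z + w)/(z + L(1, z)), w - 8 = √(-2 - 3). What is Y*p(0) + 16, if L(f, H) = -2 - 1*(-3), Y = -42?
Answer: -236 - 42*I*√5 ≈ -236.0 - 93.915*I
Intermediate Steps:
w = 8 + I*√5 (w = 8 + √(-2 - 3) = 8 + √(-5) = 8 + I*√5 ≈ 8.0 + 2.2361*I)
L(f, H) = 1 (L(f, H) = -2 + 3 = 1)
p(z) = -2 + (8 + z + I*√5)/(1 + z) (p(z) = -2 + (z + (8 + I*√5))/(z + 1) = -2 + (8 + z + I*√5)/(1 + z))
Y*p(0) + 16 = -42*(6 - 1*0 + I*√5)/(1 + 0) + 16 = -42*(6 + 0 + I*√5)/1 + 16 = -42*(6 + I*√5) + 16 = (-252 - 42*I*√5) + 16 = -236 - 42*I*√5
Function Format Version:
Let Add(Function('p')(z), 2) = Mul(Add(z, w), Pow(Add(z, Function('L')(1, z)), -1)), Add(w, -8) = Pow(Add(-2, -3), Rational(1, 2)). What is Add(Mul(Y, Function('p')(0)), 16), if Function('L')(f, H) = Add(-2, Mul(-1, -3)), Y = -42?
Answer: Add(-236, Mul(-42, I, Pow(5, Rational(1, 2)))) ≈ Add(-236.00, Mul(-93.915, I))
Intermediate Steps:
w = Add(8, Mul(I, Pow(5, Rational(1, 2)))) (w = Add(8, Pow(Add(-2, -3), Rational(1, 2))) = Add(8, Pow(-5, Rational(1, 2))) = Add(8, Mul(I, Pow(5, Rational(1, 2)))) ≈ Add(8.0000, Mul(2.2361, I)))
Function('L')(f, H) = 1 (Function('L')(f, H) = Add(-2, 3) = 1)
Function('p')(z) = Add(-2, Mul(Pow(Add(1, z), -1), Add(8, z, Mul(I, Pow(5, Rational(1, 2)))))) (Function('p')(z) = Add(-2, Mul(Add(z, Add(8, Mul(I, Pow(5, Rational(1, 2))))), Pow(Add(z, 1), -1))) = Add(-2, Mul(Add(8, z, Mul(I, Pow(5, Rational(1, 2)))), Pow(Add(1, z), -1))) = Add(-2, Mul(Pow(Add(1, z), -1), Add(8, z, Mul(I, Pow(5, Rational(1, 2)))))))
Add(Mul(Y, Function('p')(0)), 16) = Add(Mul(-42, Mul(Pow(Add(1, 0), -1), Add(6, Mul(-1, 0), Mul(I, Pow(5, Rational(1, 2)))))), 16) = Add(Mul(-42, Mul(Pow(1, -1), Add(6, 0, Mul(I, Pow(5, Rational(1, 2)))))), 16) = Add(Mul(-42, Mul(1, Add(6, Mul(I, Pow(5, Rational(1, 2)))))), 16) = Add(Mul(-42, Add(6, Mul(I, Pow(5, Rational(1, 2))))), 16) = Add(Add(-252, Mul(-42, I, Pow(5, Rational(1, 2)))), 16) = Add(-236, Mul(-42, I, Pow(5, Rational(1, 2))))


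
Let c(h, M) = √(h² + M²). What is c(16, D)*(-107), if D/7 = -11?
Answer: -107*√6185 ≈ -8415.0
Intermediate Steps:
D = -77 (D = 7*(-11) = -77)
c(h, M) = √(M² + h²)
c(16, D)*(-107) = √((-77)² + 16²)*(-107) = √(5929 + 256)*(-107) = √6185*(-107) = -107*√6185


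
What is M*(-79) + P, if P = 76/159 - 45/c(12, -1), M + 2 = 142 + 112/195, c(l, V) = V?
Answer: -38101343/3445 ≈ -11060.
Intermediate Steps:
M = 27412/195 (M = -2 + (142 + 112/195) = -2 + 27802/195 = 27412/195 ≈ 140.57)
P = 7231/159 (P = 76/159 - 45/(-1) = 76*(1/159) - 45*(-1) = 76/159 + 45 = 7231/159 ≈ 45.478)
M*(-79) + P = (27412/195)*(-79) + 7231/159 = -2165548/195 + 7231/159 = -38101343/3445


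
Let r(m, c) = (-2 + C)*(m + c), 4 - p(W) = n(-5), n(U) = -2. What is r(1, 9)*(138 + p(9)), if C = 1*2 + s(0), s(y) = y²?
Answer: 0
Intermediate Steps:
p(W) = 6 (p(W) = 4 - 1*(-2) = 4 + 2 = 6)
C = 2 (C = 1*2 + 0² = 2 + 0 = 2)
r(m, c) = 0 (r(m, c) = (-2 + 2)*(m + c) = 0*(c + m) = 0)
r(1, 9)*(138 + p(9)) = 0*(138 + 6) = 0*144 = 0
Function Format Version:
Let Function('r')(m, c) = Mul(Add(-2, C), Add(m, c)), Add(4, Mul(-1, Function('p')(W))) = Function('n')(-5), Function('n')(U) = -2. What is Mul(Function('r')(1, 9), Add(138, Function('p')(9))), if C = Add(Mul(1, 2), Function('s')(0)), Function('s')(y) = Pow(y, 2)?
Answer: 0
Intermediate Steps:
Function('p')(W) = 6 (Function('p')(W) = Add(4, Mul(-1, -2)) = Add(4, 2) = 6)
C = 2 (C = Add(Mul(1, 2), Pow(0, 2)) = Add(2, 0) = 2)
Function('r')(m, c) = 0 (Function('r')(m, c) = Mul(Add(-2, 2), Add(m, c)) = Mul(0, Add(c, m)) = 0)
Mul(Function('r')(1, 9), Add(138, Function('p')(9))) = Mul(0, Add(138, 6)) = Mul(0, 144) = 0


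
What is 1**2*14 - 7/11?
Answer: 147/11 ≈ 13.364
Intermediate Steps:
1**2*14 - 7/11 = 1*14 - 7*1/11 = 14 - 7/11 = 147/11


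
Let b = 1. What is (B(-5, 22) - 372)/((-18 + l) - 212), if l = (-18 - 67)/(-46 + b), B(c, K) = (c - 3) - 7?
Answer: 3483/2053 ≈ 1.6965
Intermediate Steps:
B(c, K) = -10 + c (B(c, K) = (-3 + c) - 7 = -10 + c)
l = 17/9 (l = (-18 - 67)/(-46 + 1) = -85/(-45) = -85*(-1/45) = 17/9 ≈ 1.8889)
(B(-5, 22) - 372)/((-18 + l) - 212) = ((-10 - 5) - 372)/((-18 + 17/9) - 212) = (-15 - 372)/(-145/9 - 212) = -387/(-2053/9) = -387*(-9/2053) = 3483/2053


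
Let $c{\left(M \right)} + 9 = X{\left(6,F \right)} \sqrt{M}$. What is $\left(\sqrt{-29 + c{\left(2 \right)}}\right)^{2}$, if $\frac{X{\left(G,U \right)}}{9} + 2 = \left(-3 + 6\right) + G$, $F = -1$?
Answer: $-38 + 63 \sqrt{2} \approx 51.095$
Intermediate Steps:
$X{\left(G,U \right)} = 9 + 9 G$ ($X{\left(G,U \right)} = -18 + 9 \left(\left(-3 + 6\right) + G\right) = -18 + 9 \left(3 + G\right) = -18 + \left(27 + 9 G\right) = 9 + 9 G$)
$c{\left(M \right)} = -9 + 63 \sqrt{M}$ ($c{\left(M \right)} = -9 + \left(9 + 9 \cdot 6\right) \sqrt{M} = -9 + \left(9 + 54\right) \sqrt{M} = -9 + 63 \sqrt{M}$)
$\left(\sqrt{-29 + c{\left(2 \right)}}\right)^{2} = \left(\sqrt{-29 - \left(9 - 63 \sqrt{2}\right)}\right)^{2} = \left(\sqrt{-38 + 63 \sqrt{2}}\right)^{2} = -38 + 63 \sqrt{2}$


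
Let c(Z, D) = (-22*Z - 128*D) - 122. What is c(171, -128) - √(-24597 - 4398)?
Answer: 12500 - I*√28995 ≈ 12500.0 - 170.28*I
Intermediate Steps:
c(Z, D) = -122 - 128*D - 22*Z (c(Z, D) = (-128*D - 22*Z) - 122 = -122 - 128*D - 22*Z)
c(171, -128) - √(-24597 - 4398) = (-122 - 128*(-128) - 22*171) - √(-24597 - 4398) = (-122 + 16384 - 3762) - √(-28995) = 12500 - I*√28995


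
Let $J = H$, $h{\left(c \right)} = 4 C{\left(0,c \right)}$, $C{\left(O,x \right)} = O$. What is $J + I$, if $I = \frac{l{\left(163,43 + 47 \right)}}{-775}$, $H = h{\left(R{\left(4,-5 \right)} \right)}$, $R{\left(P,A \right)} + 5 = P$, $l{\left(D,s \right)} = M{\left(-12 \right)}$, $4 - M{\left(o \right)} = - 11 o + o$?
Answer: $\frac{116}{775} \approx 0.14968$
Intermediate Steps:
$M{\left(o \right)} = 4 + 10 o$ ($M{\left(o \right)} = 4 - \left(- 11 o + o\right) = 4 - - 10 o = 4 + 10 o$)
$l{\left(D,s \right)} = -116$ ($l{\left(D,s \right)} = 4 + 10 \left(-12\right) = 4 - 120 = -116$)
$R{\left(P,A \right)} = -5 + P$
$h{\left(c \right)} = 0$ ($h{\left(c \right)} = 4 \cdot 0 = 0$)
$H = 0$
$J = 0$
$I = \frac{116}{775}$ ($I = - \frac{116}{-775} = \left(-116\right) \left(- \frac{1}{775}\right) = \frac{116}{775} \approx 0.14968$)
$J + I = 0 + \frac{116}{775} = \frac{116}{775}$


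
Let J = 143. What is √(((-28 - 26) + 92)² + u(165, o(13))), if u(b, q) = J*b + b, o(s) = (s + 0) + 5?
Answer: 2*√6301 ≈ 158.76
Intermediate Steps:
o(s) = 5 + s (o(s) = s + 5 = 5 + s)
u(b, q) = 144*b (u(b, q) = 143*b + b = 144*b)
√(((-28 - 26) + 92)² + u(165, o(13))) = √(((-28 - 26) + 92)² + 144*165) = √((-54 + 92)² + 23760) = √(38² + 23760) = √(1444 + 23760) = √25204 = 2*√6301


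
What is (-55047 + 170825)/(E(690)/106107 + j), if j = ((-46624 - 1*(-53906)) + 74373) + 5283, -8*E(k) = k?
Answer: 16379808328/12299640373 ≈ 1.3317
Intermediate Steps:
E(k) = -k/8
j = 86938 (j = ((-46624 + 53906) + 74373) + 5283 = (7282 + 74373) + 5283 = 81655 + 5283 = 86938)
(-55047 + 170825)/(E(690)/106107 + j) = (-55047 + 170825)/(-1/8*690/106107 + 86938) = 115778/(-345/4*1/106107 + 86938) = 115778/(-115/141476 + 86938) = 115778/(12299640373/141476) = 115778*(141476/12299640373) = 16379808328/12299640373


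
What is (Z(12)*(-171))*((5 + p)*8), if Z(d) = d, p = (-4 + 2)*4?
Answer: 49248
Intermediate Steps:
p = -8 (p = -2*4 = -8)
(Z(12)*(-171))*((5 + p)*8) = (12*(-171))*((5 - 8)*8) = -(-6156)*8 = -2052*(-24) = 49248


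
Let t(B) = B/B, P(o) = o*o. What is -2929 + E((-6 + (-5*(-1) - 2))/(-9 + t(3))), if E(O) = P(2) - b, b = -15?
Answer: -2910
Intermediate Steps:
P(o) = o²
t(B) = 1
E(O) = 19 (E(O) = 2² - 1*(-15) = 4 + 15 = 19)
-2929 + E((-6 + (-5*(-1) - 2))/(-9 + t(3))) = -2929 + 19 = -2910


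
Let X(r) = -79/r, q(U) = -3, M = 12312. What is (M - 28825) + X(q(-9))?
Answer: -49460/3 ≈ -16487.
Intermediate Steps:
(M - 28825) + X(q(-9)) = (12312 - 28825) - 79/(-3) = -16513 - 79*(-1/3) = -16513 + 79/3 = -49460/3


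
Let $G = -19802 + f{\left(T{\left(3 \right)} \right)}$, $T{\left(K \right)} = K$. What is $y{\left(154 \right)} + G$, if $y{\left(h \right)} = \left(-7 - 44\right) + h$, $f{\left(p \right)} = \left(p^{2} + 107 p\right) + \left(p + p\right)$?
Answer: $-19363$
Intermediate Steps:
$f{\left(p \right)} = p^{2} + 109 p$ ($f{\left(p \right)} = \left(p^{2} + 107 p\right) + 2 p = p^{2} + 109 p$)
$y{\left(h \right)} = -51 + h$
$G = -19466$ ($G = -19802 + 3 \left(109 + 3\right) = -19802 + 3 \cdot 112 = -19802 + 336 = -19466$)
$y{\left(154 \right)} + G = \left(-51 + 154\right) - 19466 = 103 - 19466 = -19363$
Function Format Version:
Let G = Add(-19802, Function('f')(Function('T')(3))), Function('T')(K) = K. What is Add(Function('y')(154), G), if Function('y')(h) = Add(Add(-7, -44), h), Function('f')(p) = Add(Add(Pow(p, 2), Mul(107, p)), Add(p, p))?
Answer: -19363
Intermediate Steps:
Function('f')(p) = Add(Pow(p, 2), Mul(109, p)) (Function('f')(p) = Add(Add(Pow(p, 2), Mul(107, p)), Mul(2, p)) = Add(Pow(p, 2), Mul(109, p)))
Function('y')(h) = Add(-51, h)
G = -19466 (G = Add(-19802, Mul(3, Add(109, 3))) = Add(-19802, Mul(3, 112)) = Add(-19802, 336) = -19466)
Add(Function('y')(154), G) = Add(Add(-51, 154), -19466) = Add(103, -19466) = -19363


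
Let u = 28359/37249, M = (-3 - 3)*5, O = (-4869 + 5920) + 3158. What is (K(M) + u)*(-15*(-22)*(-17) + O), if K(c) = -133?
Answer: 6900986958/37249 ≈ 1.8527e+5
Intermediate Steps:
O = 4209 (O = 1051 + 3158 = 4209)
M = -30 (M = -6*5 = -30)
u = 28359/37249 (u = 28359*(1/37249) = 28359/37249 ≈ 0.76134)
(K(M) + u)*(-15*(-22)*(-17) + O) = (-133 + 28359/37249)*(-15*(-22)*(-17) + 4209) = -4925758*(330*(-17) + 4209)/37249 = -4925758*(-5610 + 4209)/37249 = -4925758/37249*(-1401) = 6900986958/37249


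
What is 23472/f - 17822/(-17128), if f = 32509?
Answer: 490701907/278407076 ≈ 1.7625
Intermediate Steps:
23472/f - 17822/(-17128) = 23472/32509 - 17822/(-17128) = 23472*(1/32509) - 17822*(-1/17128) = 23472/32509 + 8911/8564 = 490701907/278407076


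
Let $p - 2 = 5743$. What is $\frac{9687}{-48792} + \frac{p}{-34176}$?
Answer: $- \frac{8491291}{23159936} \approx -0.36664$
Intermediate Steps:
$p = 5745$ ($p = 2 + 5743 = 5745$)
$\frac{9687}{-48792} + \frac{p}{-34176} = \frac{9687}{-48792} + \frac{5745}{-34176} = 9687 \left(- \frac{1}{48792}\right) + 5745 \left(- \frac{1}{34176}\right) = - \frac{3229}{16264} - \frac{1915}{11392} = - \frac{8491291}{23159936}$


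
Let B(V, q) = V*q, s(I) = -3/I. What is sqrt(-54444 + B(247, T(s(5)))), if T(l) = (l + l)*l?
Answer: I*sqrt(1356654)/5 ≈ 232.95*I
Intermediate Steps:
T(l) = 2*l**2 (T(l) = (2*l)*l = 2*l**2)
sqrt(-54444 + B(247, T(s(5)))) = sqrt(-54444 + 247*(2*(-3/5)**2)) = sqrt(-54444 + 247*(2*(9/25))) = sqrt(-54444 + 247*(18/25)) = sqrt(-54444 + 4446/25) = sqrt(-1356654/25) = I*sqrt(1356654)/5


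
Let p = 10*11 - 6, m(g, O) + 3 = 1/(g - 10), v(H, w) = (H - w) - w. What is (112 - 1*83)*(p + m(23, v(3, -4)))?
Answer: 38106/13 ≈ 2931.2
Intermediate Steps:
v(H, w) = H - 2*w
m(g, O) = -3 + 1/(-10 + g) (m(g, O) = -3 + 1/(g - 10) = -3 + 1/(-10 + g))
p = 104 (p = 110 - 6 = 104)
(112 - 1*83)*(p + m(23, v(3, -4))) = (112 - 1*83)*(104 + (31 - 3*23)/(-10 + 23)) = (112 - 83)*(104 + (31 - 69)/13) = 29*(104 + (1/13)*(-38)) = 29*(104 - 38/13) = 29*(1314/13) = 38106/13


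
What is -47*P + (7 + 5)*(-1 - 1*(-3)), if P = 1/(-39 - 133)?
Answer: 4175/172 ≈ 24.273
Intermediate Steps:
P = -1/172 (P = 1/(-172) = -1/172 ≈ -0.0058140)
-47*P + (7 + 5)*(-1 - 1*(-3)) = -47*(-1/172) + (7 + 5)*(-1 - 1*(-3)) = 47/172 + 12*(-1 + 3) = 47/172 + 12*2 = 47/172 + 24 = 4175/172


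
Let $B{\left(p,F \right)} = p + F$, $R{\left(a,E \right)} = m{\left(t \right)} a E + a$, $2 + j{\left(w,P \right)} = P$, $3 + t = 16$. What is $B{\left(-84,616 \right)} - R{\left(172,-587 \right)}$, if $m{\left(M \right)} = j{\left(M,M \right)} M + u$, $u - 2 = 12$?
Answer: $15851708$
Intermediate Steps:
$t = 13$ ($t = -3 + 16 = 13$)
$j{\left(w,P \right)} = -2 + P$
$u = 14$ ($u = 2 + 12 = 14$)
$m{\left(M \right)} = 14 + M \left(-2 + M\right)$ ($m{\left(M \right)} = \left(-2 + M\right) M + 14 = M \left(-2 + M\right) + 14 = 14 + M \left(-2 + M\right)$)
$R{\left(a,E \right)} = a + 157 E a$ ($R{\left(a,E \right)} = \left(14 + 13 \left(-2 + 13\right)\right) a E + a = \left(14 + 13 \cdot 11\right) a E + a = \left(14 + 143\right) a E + a = 157 a E + a = 157 E a + a = a + 157 E a$)
$B{\left(p,F \right)} = F + p$
$B{\left(-84,616 \right)} - R{\left(172,-587 \right)} = \left(616 - 84\right) - 172 \left(1 + 157 \left(-587\right)\right) = 532 - 172 \left(1 - 92159\right) = 532 - 172 \left(-92158\right) = 532 - -15851176 = 532 + 15851176 = 15851708$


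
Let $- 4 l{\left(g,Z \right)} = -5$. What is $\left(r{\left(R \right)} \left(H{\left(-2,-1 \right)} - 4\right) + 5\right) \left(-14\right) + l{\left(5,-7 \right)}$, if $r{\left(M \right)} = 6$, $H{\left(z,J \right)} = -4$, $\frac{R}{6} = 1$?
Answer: $\frac{2413}{4} \approx 603.25$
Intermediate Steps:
$R = 6$ ($R = 6 \cdot 1 = 6$)
$l{\left(g,Z \right)} = \frac{5}{4}$ ($l{\left(g,Z \right)} = \left(- \frac{1}{4}\right) \left(-5\right) = \frac{5}{4}$)
$\left(r{\left(R \right)} \left(H{\left(-2,-1 \right)} - 4\right) + 5\right) \left(-14\right) + l{\left(5,-7 \right)} = \left(6 \left(-4 - 4\right) + 5\right) \left(-14\right) + \frac{5}{4} = \left(6 \left(-8\right) + 5\right) \left(-14\right) + \frac{5}{4} = \left(-48 + 5\right) \left(-14\right) + \frac{5}{4} = \left(-43\right) \left(-14\right) + \frac{5}{4} = 602 + \frac{5}{4} = \frac{2413}{4}$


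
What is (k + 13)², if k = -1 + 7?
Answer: 361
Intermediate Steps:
k = 6
(k + 13)² = (6 + 13)² = 19² = 361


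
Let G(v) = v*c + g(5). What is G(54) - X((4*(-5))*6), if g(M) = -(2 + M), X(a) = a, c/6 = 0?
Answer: 113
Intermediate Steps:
c = 0 (c = 6*0 = 0)
g(M) = -2 - M
G(v) = -7 (G(v) = v*0 + (-2 - 1*5) = 0 + (-2 - 5) = 0 - 7 = -7)
G(54) - X((4*(-5))*6) = -7 - 4*(-5)*6 = -7 - (-20)*6 = -7 - 1*(-120) = -7 + 120 = 113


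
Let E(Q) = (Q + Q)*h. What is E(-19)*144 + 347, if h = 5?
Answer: -27013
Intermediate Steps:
E(Q) = 10*Q (E(Q) = (Q + Q)*5 = (2*Q)*5 = 10*Q)
E(-19)*144 + 347 = (10*(-19))*144 + 347 = -190*144 + 347 = -27360 + 347 = -27013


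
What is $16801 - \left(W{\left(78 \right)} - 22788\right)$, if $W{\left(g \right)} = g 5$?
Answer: $39199$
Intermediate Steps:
$W{\left(g \right)} = 5 g$
$16801 - \left(W{\left(78 \right)} - 22788\right) = 16801 - \left(5 \cdot 78 - 22788\right) = 16801 - \left(390 - 22788\right) = 16801 - -22398 = 16801 + 22398 = 39199$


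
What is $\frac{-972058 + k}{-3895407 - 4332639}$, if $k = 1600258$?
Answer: $- \frac{104700}{1371341} \approx -0.076349$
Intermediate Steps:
$\frac{-972058 + k}{-3895407 - 4332639} = \frac{-972058 + 1600258}{-3895407 - 4332639} = \frac{628200}{-8228046} = 628200 \left(- \frac{1}{8228046}\right) = - \frac{104700}{1371341}$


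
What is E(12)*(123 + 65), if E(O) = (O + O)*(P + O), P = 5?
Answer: 76704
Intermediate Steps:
E(O) = 2*O*(5 + O) (E(O) = (O + O)*(5 + O) = (2*O)*(5 + O) = 2*O*(5 + O))
E(12)*(123 + 65) = (2*12*(5 + 12))*(123 + 65) = (2*12*17)*188 = 408*188 = 76704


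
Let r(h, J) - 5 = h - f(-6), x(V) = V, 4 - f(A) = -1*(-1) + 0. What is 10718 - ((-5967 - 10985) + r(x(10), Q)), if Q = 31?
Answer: 27658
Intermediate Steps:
f(A) = 3 (f(A) = 4 - (-1*(-1) + 0) = 4 - (1 + 0) = 4 - 1*1 = 4 - 1 = 3)
r(h, J) = 2 + h (r(h, J) = 5 + (h - 1*3) = 5 + (h - 3) = 5 + (-3 + h) = 2 + h)
10718 - ((-5967 - 10985) + r(x(10), Q)) = 10718 - ((-5967 - 10985) + (2 + 10)) = 10718 - (-16952 + 12) = 10718 - 1*(-16940) = 10718 + 16940 = 27658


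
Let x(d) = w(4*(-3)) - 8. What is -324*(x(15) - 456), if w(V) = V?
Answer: 154224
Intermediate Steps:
x(d) = -20 (x(d) = 4*(-3) - 8 = -12 - 8 = -20)
-324*(x(15) - 456) = -324*(-20 - 456) = -324*(-476) = 154224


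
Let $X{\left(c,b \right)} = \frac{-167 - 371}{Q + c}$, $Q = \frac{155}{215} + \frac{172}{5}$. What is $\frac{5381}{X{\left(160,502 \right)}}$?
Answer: $- \frac{225738331}{115670} \approx -1951.6$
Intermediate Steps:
$Q = \frac{7551}{215}$ ($Q = 155 \cdot \frac{1}{215} + 172 \cdot \frac{1}{5} = \frac{31}{43} + \frac{172}{5} = \frac{7551}{215} \approx 35.121$)
$X{\left(c,b \right)} = - \frac{538}{\frac{7551}{215} + c}$ ($X{\left(c,b \right)} = \frac{-167 - 371}{\frac{7551}{215} + c} = - \frac{538}{\frac{7551}{215} + c}$)
$\frac{5381}{X{\left(160,502 \right)}} = \frac{5381}{\left(-115670\right) \frac{1}{7551 + 215 \cdot 160}} = \frac{5381}{\left(-115670\right) \frac{1}{7551 + 34400}} = \frac{5381}{\left(-115670\right) \frac{1}{41951}} = \frac{5381}{- \frac{115670}{41951}} = 5381 \left(- \frac{41951}{115670}\right) = - \frac{225738331}{115670}$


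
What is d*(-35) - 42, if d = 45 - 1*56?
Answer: 343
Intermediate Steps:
d = -11 (d = 45 - 56 = -11)
d*(-35) - 42 = -11*(-35) - 42 = 385 - 42 = 343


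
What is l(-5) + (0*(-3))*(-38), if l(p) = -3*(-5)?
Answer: 15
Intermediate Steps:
l(p) = 15
l(-5) + (0*(-3))*(-38) = 15 + (0*(-3))*(-38) = 15 + 0*(-38) = 15 + 0 = 15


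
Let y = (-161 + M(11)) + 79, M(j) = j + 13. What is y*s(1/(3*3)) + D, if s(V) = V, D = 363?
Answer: 3209/9 ≈ 356.56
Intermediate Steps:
M(j) = 13 + j
y = -58 (y = (-161 + (13 + 11)) + 79 = (-161 + 24) + 79 = -137 + 79 = -58)
y*s(1/(3*3)) + D = -58/(3*3) + 363 = -58/9 + 363 = 3209/9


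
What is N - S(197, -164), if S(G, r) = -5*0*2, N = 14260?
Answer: 14260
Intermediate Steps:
S(G, r) = 0 (S(G, r) = 0*2 = 0)
N - S(197, -164) = 14260 - 1*0 = 14260 + 0 = 14260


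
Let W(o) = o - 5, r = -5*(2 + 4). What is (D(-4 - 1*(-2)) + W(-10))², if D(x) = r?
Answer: 2025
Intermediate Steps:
r = -30 (r = -5*6 = -30)
D(x) = -30
W(o) = -5 + o
(D(-4 - 1*(-2)) + W(-10))² = (-30 + (-5 - 10))² = (-30 - 15)² = (-45)² = 2025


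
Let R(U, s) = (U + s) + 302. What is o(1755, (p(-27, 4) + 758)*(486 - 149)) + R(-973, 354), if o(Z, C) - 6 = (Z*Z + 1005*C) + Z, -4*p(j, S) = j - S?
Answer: 1049718031/4 ≈ 2.6243e+8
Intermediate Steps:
p(j, S) = -j/4 + S/4 (p(j, S) = -(j - S)/4 = -j/4 + S/4)
R(U, s) = 302 + U + s
o(Z, C) = 6 + Z + Z**2 + 1005*C (o(Z, C) = 6 + ((Z*Z + 1005*C) + Z) = 6 + ((Z**2 + 1005*C) + Z) = 6 + (Z + Z**2 + 1005*C) = 6 + Z + Z**2 + 1005*C)
o(1755, (p(-27, 4) + 758)*(486 - 149)) + R(-973, 354) = (6 + 1755 + 1755**2 + 1005*(((-1/4*(-27) + (1/4)*4) + 758)*(486 - 149))) + (302 - 973 + 354) = (6 + 1755 + 3080025 + 1005*(((27/4 + 1) + 758)*337)) - 317 = (6 + 1755 + 3080025 + 1005*((31/4 + 758)*337)) - 317 = (6 + 1755 + 3080025 + 1005*((3063/4)*337)) - 317 = (6 + 1755 + 3080025 + 1005*(1032231/4)) - 317 = (6 + 1755 + 3080025 + 1037392155/4) - 317 = 1049719299/4 - 317 = 1049718031/4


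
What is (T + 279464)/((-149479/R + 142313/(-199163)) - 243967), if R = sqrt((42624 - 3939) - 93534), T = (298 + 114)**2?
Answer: -238432730756237801252313264/129495214974017437801316173 - 2663452676451384337608*I*sqrt(54849)/129495214974017437801316173 ≈ -1.8412 - 0.004817*I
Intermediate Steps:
T = 169744 (T = 412**2 = 169744)
R = I*sqrt(54849) (R = sqrt(38685 - 93534) = sqrt(-54849) = I*sqrt(54849) ≈ 234.2*I)
(T + 279464)/((-149479/R + 142313/(-199163)) - 243967) = (169744 + 279464)/((-149479*(-I*sqrt(54849)/54849) + 142313/(-199163)) - 243967) = 449208/((-(-149479)*I*sqrt(54849)/54849 + 142313*(-1/199163)) - 243967) = 449208/((149479*I*sqrt(54849)/54849 - 142313/199163) - 243967) = 449208/((-142313/199163 + 149479*I*sqrt(54849)/54849) - 243967) = 449208/(-48589341934/199163 + 149479*I*sqrt(54849)/54849)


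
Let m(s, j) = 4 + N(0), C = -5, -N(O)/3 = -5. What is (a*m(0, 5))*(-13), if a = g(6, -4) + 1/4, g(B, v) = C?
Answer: 4693/4 ≈ 1173.3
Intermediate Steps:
N(O) = 15 (N(O) = -3*(-5) = 15)
g(B, v) = -5
m(s, j) = 19 (m(s, j) = 4 + 15 = 19)
a = -19/4 (a = -5 + 1/4 = -5 + ¼ = -19/4 ≈ -4.7500)
(a*m(0, 5))*(-13) = -19/4*19*(-13) = -361/4*(-13) = 4693/4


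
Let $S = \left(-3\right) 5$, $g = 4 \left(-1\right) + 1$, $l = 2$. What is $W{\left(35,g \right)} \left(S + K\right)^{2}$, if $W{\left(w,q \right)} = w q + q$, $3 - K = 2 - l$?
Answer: $-15552$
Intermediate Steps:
$K = 3$ ($K = 3 - \left(2 - 2\right) = 3 - 0 = 3 + 0 = 3$)
$g = -3$ ($g = -4 + 1 = -3$)
$W{\left(w,q \right)} = q + q w$ ($W{\left(w,q \right)} = q w + q = q + q w$)
$S = -15$
$W{\left(35,g \right)} \left(S + K\right)^{2} = - 3 \left(1 + 35\right) \left(-15 + 3\right)^{2} = \left(-3\right) 36 \left(-12\right)^{2} = \left(-108\right) 144 = -15552$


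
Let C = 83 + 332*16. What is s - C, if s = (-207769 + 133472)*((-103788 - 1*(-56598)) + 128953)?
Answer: -6074751006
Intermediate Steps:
C = 5395 (C = 83 + 5312 = 5395)
s = -6074745611 (s = -74297*((-103788 + 56598) + 128953) = -74297*(-47190 + 128953) = -74297*81763 = -6074745611)
s - C = -6074745611 - 1*5395 = -6074745611 - 5395 = -6074751006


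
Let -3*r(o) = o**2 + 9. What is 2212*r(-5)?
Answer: -75208/3 ≈ -25069.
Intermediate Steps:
r(o) = -3 - o**2/3 (r(o) = -(o**2 + 9)/3 = -(9 + o**2)/3 = -3 - o**2/3)
2212*r(-5) = 2212*(-3 - 1/3*(-5)**2) = 2212*(-3 - 1/3*25) = 2212*(-3 - 25/3) = 2212*(-34/3) = -75208/3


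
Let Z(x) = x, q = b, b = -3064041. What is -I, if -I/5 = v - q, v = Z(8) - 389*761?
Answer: 13840100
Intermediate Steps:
q = -3064041
v = -296021 (v = 8 - 389*761 = 8 - 296029 = -296021)
I = -13840100 (I = -5*(-296021 - 1*(-3064041)) = -5*(-296021 + 3064041) = -5*2768020 = -13840100)
-I = -1*(-13840100) = 13840100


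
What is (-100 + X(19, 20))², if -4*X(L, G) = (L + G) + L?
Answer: 52441/4 ≈ 13110.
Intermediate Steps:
X(L, G) = -L/2 - G/4 (X(L, G) = -((L + G) + L)/4 = -((G + L) + L)/4 = -(G + 2*L)/4 = -L/2 - G/4)
(-100 + X(19, 20))² = (-100 + (-½*19 - ¼*20))² = (-100 + (-19/2 - 5))² = (-100 - 29/2)² = (-229/2)² = 52441/4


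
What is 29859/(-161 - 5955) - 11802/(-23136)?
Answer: -25776533/5895824 ≈ -4.3720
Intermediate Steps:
29859/(-161 - 5955) - 11802/(-23136) = 29859/(-6116) - 11802*(-1/23136) = 29859*(-1/6116) + 1967/3856 = -29859/6116 + 1967/3856 = -25776533/5895824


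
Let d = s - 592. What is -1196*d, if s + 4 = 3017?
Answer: -2895516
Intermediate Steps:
s = 3013 (s = -4 + 3017 = 3013)
d = 2421 (d = 3013 - 592 = 2421)
-1196*d = -1196*2421 = -2895516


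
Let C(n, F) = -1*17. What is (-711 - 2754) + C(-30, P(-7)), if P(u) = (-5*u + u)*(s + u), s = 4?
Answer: -3482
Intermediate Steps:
P(u) = -4*u*(4 + u) (P(u) = (-5*u + u)*(4 + u) = (-4*u)*(4 + u) = -4*u*(4 + u))
C(n, F) = -17
(-711 - 2754) + C(-30, P(-7)) = (-711 - 2754) - 17 = -3465 - 17 = -3482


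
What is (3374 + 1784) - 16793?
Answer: -11635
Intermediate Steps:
(3374 + 1784) - 16793 = 5158 - 16793 = -11635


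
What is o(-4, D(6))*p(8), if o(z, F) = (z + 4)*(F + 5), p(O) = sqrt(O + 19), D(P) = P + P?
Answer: 0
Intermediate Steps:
D(P) = 2*P
p(O) = sqrt(19 + O)
o(z, F) = (4 + z)*(5 + F)
o(-4, D(6))*p(8) = (20 + 4*(2*6) + 5*(-4) + (2*6)*(-4))*sqrt(19 + 8) = (20 + 4*12 - 20 + 12*(-4))*sqrt(27) = (20 + 48 - 20 - 48)*(3*sqrt(3)) = 0*(3*sqrt(3)) = 0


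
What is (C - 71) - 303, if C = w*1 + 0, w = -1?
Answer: -375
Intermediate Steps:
C = -1 (C = -1*1 + 0 = -1 + 0 = -1)
(C - 71) - 303 = (-1 - 71) - 303 = -72 - 303 = -375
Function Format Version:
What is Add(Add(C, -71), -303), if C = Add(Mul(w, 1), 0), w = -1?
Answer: -375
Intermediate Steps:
C = -1 (C = Add(Mul(-1, 1), 0) = Add(-1, 0) = -1)
Add(Add(C, -71), -303) = Add(Add(-1, -71), -303) = Add(-72, -303) = -375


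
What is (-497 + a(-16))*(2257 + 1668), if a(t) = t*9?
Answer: -2515925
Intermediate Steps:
a(t) = 9*t
(-497 + a(-16))*(2257 + 1668) = (-497 + 9*(-16))*(2257 + 1668) = (-497 - 144)*3925 = -641*3925 = -2515925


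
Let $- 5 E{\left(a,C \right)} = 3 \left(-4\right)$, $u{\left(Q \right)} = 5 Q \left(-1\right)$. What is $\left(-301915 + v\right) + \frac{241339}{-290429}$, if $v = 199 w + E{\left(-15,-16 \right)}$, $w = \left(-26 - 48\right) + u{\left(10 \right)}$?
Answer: $- \frac{474255209242}{1452145} \approx -3.2659 \cdot 10^{5}$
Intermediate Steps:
$u{\left(Q \right)} = - 5 Q$
$E{\left(a,C \right)} = \frac{12}{5}$ ($E{\left(a,C \right)} = - \frac{3 \left(-4\right)}{5} = \left(- \frac{1}{5}\right) \left(-12\right) = \frac{12}{5}$)
$w = -124$ ($w = \left(-26 - 48\right) - 50 = -74 - 50 = -124$)
$v = - \frac{123368}{5}$ ($v = 199 \left(-124\right) + \frac{12}{5} = -24676 + \frac{12}{5} = - \frac{123368}{5} \approx -24674.0$)
$\left(-301915 + v\right) + \frac{241339}{-290429} = \left(-301915 - \frac{123368}{5}\right) + \frac{241339}{-290429} = - \frac{1632943}{5} + 241339 \left(- \frac{1}{290429}\right) = - \frac{1632943}{5} - \frac{241339}{290429} = - \frac{474255209242}{1452145}$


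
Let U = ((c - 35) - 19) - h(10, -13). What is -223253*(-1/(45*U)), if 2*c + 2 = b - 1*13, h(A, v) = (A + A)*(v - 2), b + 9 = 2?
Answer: 223253/10575 ≈ 21.111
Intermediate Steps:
b = -7 (b = -9 + 2 = -7)
h(A, v) = 2*A*(-2 + v) (h(A, v) = (2*A)*(-2 + v) = 2*A*(-2 + v))
c = -11 (c = -1 + (-7 - 1*13)/2 = -1 + (-7 - 13)/2 = -1 + (1/2)*(-20) = -1 - 10 = -11)
U = 235 (U = ((-11 - 35) - 19) - 2*10*(-2 - 13) = (-46 - 19) - 2*10*(-15) = -65 - 1*(-300) = -65 + 300 = 235)
-223253*(-1/(45*U)) = -223253/((-45*235)) = -223253/(-10575) = -223253*(-1/10575) = 223253/10575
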